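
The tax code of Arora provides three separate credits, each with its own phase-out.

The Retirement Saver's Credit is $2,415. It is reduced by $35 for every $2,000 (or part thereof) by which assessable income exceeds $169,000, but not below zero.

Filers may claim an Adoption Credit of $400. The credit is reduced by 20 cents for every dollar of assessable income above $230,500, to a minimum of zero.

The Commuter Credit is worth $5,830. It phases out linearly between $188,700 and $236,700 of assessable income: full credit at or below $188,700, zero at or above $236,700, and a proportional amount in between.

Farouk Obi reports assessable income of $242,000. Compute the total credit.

$1,120

Retirement Saver's Credit: income exceeds $169,000 by $73,000, which is 37 full-or-partial $2,000 increments; reduction = 37 × $35 = $1,295, leaving $1,120.
Adoption Credit: 20% of the $11,500 excess over $230,500 is $2,300 ≥ base, so the credit is $0.
Commuter Credit: $242,000 is at or above $236,700, so the credit is $0.
Total: $1,120 + $0 + $0 = $1,120.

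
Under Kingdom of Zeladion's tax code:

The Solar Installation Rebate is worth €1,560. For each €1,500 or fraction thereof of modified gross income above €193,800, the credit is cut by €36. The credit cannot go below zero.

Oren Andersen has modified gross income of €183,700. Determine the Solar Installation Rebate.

€1,560

Solar Installation Rebate: €183,700 is at or below the €193,800 threshold, so the full €1,560 applies.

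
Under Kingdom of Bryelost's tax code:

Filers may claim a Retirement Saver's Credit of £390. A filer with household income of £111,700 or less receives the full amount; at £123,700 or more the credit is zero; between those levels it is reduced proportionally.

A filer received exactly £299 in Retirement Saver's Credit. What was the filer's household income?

£299 is 299/390 of the full £390, so 91/390 of the £12,000 range has been used: income = £111,700 + £12,000 × 91/390 = £114,500.

£114,500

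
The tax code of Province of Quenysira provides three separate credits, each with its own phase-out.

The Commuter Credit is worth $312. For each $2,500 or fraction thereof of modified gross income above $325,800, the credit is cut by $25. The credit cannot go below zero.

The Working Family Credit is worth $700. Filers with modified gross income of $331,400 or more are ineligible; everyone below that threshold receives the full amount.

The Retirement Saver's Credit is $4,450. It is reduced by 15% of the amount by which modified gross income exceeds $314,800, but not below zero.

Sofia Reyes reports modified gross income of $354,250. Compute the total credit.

Commuter Credit: income exceeds $325,800 by $28,450, which is 12 full-or-partial $2,500 increments; reduction = 12 × $25 = $300, leaving $12.
Working Family Credit: $354,250 meets or exceeds the $331,400 cutoff, so the credit is $0.
Retirement Saver's Credit: 15% of the $39,450 excess over $314,800 is $5,917.50 ≥ base, so the credit is $0.
Total: $12 + $0 + $0 = $12.

$12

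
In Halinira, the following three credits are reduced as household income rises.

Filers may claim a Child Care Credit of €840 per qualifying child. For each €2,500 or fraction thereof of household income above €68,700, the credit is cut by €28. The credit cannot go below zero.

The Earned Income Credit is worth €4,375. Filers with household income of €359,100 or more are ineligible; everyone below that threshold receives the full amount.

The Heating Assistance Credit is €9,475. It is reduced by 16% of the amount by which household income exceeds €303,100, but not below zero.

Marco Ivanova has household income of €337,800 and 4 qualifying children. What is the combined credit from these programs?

€8,634

Child Care Credit: base = 4 × €840 = €3,360. income exceeds €68,700 by €269,100, which is 108 full-or-partial €2,500 increments; reduction = 108 × €28 = €3,024, leaving €336.
Earned Income Credit: €337,800 is below the €359,100 cutoff, so the full €4,375 applies.
Heating Assistance Credit: 16% of the €34,700 excess over €303,100 is €5,552; credit = €9,475 − €5,552 = €3,923.
Total: €336 + €4,375 + €3,923 = €8,634.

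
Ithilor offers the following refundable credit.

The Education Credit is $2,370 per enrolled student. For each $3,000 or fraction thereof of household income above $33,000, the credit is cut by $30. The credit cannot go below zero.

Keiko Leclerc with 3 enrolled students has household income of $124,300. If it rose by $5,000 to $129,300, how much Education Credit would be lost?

$60

At $124,300 — base = 3 × $2,370 = $7,110. income exceeds $33,000 by $91,300, which is 31 full-or-partial $3,000 increments; reduction = 31 × $30 = $930, leaving $6,180.
At $129,300 — base = 3 × $2,370 = $7,110. income exceeds $33,000 by $96,300, which is 33 full-or-partial $3,000 increments; reduction = 33 × $30 = $990, leaving $6,120.
Lost: $6,180 − $6,120 = $60.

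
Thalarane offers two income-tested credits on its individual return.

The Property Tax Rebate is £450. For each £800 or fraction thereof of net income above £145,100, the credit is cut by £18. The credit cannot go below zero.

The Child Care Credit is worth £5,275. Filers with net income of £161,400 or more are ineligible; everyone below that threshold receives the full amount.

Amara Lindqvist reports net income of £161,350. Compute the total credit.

£5,347

Property Tax Rebate: income exceeds £145,100 by £16,250, which is 21 full-or-partial £800 increments; reduction = 21 × £18 = £378, leaving £72.
Child Care Credit: £161,350 is below the £161,400 cutoff, so the full £5,275 applies.
Total: £72 + £5,275 = £5,347.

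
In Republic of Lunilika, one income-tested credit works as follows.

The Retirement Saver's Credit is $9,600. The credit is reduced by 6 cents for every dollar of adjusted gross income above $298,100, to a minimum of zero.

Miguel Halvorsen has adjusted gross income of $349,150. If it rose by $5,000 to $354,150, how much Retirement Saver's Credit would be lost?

$300

At $349,150 — 6% of the $51,050 excess over $298,100 is $3,063; credit = $9,600 − $3,063 = $6,537.
At $354,150 — 6% of the $56,050 excess over $298,100 is $3,363; credit = $9,600 − $3,363 = $6,237.
Lost: $6,537 − $6,237 = $300.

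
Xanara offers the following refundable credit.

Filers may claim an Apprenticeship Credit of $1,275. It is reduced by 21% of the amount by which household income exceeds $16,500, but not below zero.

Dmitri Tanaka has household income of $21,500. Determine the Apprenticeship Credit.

$225

Apprenticeship Credit: 21% of the $5,000 excess over $16,500 is $1,050; credit = $1,275 − $1,050 = $225.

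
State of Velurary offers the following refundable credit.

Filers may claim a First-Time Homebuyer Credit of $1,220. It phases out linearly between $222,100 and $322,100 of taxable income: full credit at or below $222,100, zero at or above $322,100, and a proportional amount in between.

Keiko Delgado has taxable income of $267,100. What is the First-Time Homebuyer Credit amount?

First-Time Homebuyer Credit: $267,100 is $45,000 into a $100,000 phase-out range, leaving 55,000/100,000 of the credit: $1,220 × 55,000/100,000 = $671.

$671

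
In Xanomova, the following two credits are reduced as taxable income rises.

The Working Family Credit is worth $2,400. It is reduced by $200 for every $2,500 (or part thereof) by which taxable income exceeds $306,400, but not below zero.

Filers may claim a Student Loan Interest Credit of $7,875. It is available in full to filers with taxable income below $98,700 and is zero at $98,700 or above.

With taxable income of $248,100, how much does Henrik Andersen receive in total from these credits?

$2,400

Working Family Credit: $248,100 is at or below the $306,400 threshold, so the full $2,400 applies.
Student Loan Interest Credit: $248,100 meets or exceeds the $98,700 cutoff, so the credit is $0.
Total: $2,400 + $0 = $2,400.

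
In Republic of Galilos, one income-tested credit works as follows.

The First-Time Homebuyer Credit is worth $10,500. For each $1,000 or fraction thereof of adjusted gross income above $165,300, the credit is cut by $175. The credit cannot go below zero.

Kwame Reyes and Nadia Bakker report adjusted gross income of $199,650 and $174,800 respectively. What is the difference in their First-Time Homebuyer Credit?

$4,375

Kwame ($199,650): First-Time Homebuyer Credit: income exceeds $165,300 by $34,350, which is 35 full-or-partial $1,000 increments; reduction = 35 × $175 = $6,125, leaving $4,375.
Nadia ($174,800): First-Time Homebuyer Credit: income exceeds $165,300 by $9,500, which is 10 full-or-partial $1,000 increments; reduction = 10 × $175 = $1,750, leaving $8,750.
Difference: |$4,375 − $8,750| = $4,375.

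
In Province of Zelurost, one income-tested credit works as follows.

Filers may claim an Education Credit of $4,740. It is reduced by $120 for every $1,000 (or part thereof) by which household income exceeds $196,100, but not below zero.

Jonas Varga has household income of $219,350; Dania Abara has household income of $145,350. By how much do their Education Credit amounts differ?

$2,880

Jonas ($219,350): Education Credit: income exceeds $196,100 by $23,250, which is 24 full-or-partial $1,000 increments; reduction = 24 × $120 = $2,880, leaving $1,860.
Dania ($145,350): Education Credit: $145,350 is at or below the $196,100 threshold, so the full $4,740 applies.
Difference: |$1,860 − $4,740| = $2,880.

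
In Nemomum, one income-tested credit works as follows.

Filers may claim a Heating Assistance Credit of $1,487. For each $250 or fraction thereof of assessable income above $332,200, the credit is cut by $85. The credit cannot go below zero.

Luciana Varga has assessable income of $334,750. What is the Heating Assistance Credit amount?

Heating Assistance Credit: income exceeds $332,200 by $2,550, which is 11 full-or-partial $250 increments; reduction = 11 × $85 = $935, leaving $552.

$552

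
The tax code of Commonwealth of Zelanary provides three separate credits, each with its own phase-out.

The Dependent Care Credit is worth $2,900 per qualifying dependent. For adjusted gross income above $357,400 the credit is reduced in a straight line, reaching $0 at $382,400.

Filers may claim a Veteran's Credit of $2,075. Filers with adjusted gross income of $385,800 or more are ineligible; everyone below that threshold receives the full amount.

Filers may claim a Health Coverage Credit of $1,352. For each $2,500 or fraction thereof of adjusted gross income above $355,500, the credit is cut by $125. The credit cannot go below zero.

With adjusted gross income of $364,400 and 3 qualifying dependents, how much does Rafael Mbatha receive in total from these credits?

Dependent Care Credit: base = 3 × $2,900 = $8,700. $364,400 is $7,000 into a $25,000 phase-out range, leaving 18,000/25,000 of the credit: $8,700 × 18,000/25,000 = $6,264.
Veteran's Credit: $364,400 is below the $385,800 cutoff, so the full $2,075 applies.
Health Coverage Credit: income exceeds $355,500 by $8,900, which is 4 full-or-partial $2,500 increments; reduction = 4 × $125 = $500, leaving $852.
Total: $6,264 + $2,075 + $852 = $9,191.

$9,191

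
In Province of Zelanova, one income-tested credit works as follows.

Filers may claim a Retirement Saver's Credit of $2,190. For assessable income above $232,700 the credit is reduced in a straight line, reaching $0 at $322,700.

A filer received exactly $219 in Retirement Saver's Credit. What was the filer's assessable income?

$219 is 219/2,190 of the full $2,190, so 1,971/2,190 of the $90,000 range has been used: income = $232,700 + $90,000 × 1,971/2,190 = $313,700.

$313,700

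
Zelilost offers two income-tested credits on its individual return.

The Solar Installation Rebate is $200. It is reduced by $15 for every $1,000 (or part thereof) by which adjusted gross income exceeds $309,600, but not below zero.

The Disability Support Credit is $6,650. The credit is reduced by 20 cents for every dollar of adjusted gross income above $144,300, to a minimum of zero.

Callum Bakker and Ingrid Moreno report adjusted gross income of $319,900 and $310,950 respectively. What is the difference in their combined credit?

$135

Callum ($319,900): Solar Installation Rebate: income exceeds $309,600 by $10,300, which is 11 full-or-partial $1,000 increments; reduction = 11 × $15 = $165, leaving $35. Disability Support Credit: 20% of the $175,600 excess over $144,300 is $35,120 ≥ base, so the credit is $0. total $35 + $0 = $35
Ingrid ($310,950): Solar Installation Rebate: income exceeds $309,600 by $1,350, which is 2 full-or-partial $1,000 increments; reduction = 2 × $15 = $30, leaving $170. Disability Support Credit: 20% of the $166,650 excess over $144,300 is $33,330 ≥ base, so the credit is $0. total $170 + $0 = $170
Difference: |$35 − $170| = $135.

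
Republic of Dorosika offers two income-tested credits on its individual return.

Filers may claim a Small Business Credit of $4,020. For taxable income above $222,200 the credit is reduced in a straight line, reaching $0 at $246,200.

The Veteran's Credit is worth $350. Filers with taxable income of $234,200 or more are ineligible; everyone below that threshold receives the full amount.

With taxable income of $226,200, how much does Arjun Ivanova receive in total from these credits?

Small Business Credit: $226,200 is $4,000 into a $24,000 phase-out range, leaving 20,000/24,000 of the credit: $4,020 × 20,000/24,000 = $3,350.
Veteran's Credit: $226,200 is below the $234,200 cutoff, so the full $350 applies.
Total: $3,350 + $350 = $3,700.

$3,700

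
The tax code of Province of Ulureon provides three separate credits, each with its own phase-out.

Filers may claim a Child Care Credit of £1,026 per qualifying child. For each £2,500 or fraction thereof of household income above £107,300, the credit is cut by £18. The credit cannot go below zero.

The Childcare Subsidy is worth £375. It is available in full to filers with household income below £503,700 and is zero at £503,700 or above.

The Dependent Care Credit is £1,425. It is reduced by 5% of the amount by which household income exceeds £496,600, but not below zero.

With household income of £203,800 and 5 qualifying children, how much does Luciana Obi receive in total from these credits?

£6,228

Child Care Credit: base = 5 × £1,026 = £5,130. income exceeds £107,300 by £96,500, which is 39 full-or-partial £2,500 increments; reduction = 39 × £18 = £702, leaving £4,428.
Childcare Subsidy: £203,800 is below the £503,700 cutoff, so the full £375 applies.
Dependent Care Credit: £203,800 is at or below the £496,600 threshold, so the full £1,425 applies.
Total: £4,428 + £375 + £1,425 = £6,228.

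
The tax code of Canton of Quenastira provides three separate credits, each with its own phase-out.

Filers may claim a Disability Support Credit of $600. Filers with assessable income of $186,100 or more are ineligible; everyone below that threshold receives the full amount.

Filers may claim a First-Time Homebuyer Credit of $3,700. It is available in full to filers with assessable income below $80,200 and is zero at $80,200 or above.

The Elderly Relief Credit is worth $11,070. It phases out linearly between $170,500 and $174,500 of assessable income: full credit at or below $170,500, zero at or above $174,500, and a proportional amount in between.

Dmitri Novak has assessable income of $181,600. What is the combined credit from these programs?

$600

Disability Support Credit: $181,600 is below the $186,100 cutoff, so the full $600 applies.
First-Time Homebuyer Credit: $181,600 meets or exceeds the $80,200 cutoff, so the credit is $0.
Elderly Relief Credit: $181,600 is at or above $174,500, so the credit is $0.
Total: $600 + $0 + $0 = $600.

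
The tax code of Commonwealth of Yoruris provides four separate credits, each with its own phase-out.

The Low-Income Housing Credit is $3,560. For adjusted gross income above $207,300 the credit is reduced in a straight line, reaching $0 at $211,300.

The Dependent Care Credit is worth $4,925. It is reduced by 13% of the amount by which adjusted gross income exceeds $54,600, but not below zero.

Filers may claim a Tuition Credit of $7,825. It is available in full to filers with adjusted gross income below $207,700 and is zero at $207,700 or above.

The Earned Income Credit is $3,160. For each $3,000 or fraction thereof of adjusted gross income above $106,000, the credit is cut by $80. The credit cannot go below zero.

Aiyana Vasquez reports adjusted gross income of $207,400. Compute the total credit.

$11,736

Low-Income Housing Credit: $207,400 is $100 into a $4,000 phase-out range, leaving 3,900/4,000 of the credit: $3,560 × 3,900/4,000 = $3,471.
Dependent Care Credit: 13% of the $152,800 excess over $54,600 is $19,864 ≥ base, so the credit is $0.
Tuition Credit: $207,400 is below the $207,700 cutoff, so the full $7,825 applies.
Earned Income Credit: income exceeds $106,000 by $101,400, which is 34 full-or-partial $3,000 increments; reduction = 34 × $80 = $2,720, leaving $440.
Total: $3,471 + $0 + $7,825 + $440 = $11,736.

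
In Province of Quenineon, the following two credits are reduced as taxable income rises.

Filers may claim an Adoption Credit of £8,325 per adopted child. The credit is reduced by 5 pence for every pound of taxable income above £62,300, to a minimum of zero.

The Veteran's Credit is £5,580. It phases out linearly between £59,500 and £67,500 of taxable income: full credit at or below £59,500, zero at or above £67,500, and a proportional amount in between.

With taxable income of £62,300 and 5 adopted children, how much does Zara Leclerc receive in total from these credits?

£45,252

Adoption Credit: base = 5 × £8,325 = £41,625. £62,300 is at or below the £62,300 threshold, so the full £41,625 applies.
Veteran's Credit: £62,300 is £2,800 into a £8,000 phase-out range, leaving 5,200/8,000 of the credit: £5,580 × 5,200/8,000 = £3,627.
Total: £41,625 + £3,627 = £45,252.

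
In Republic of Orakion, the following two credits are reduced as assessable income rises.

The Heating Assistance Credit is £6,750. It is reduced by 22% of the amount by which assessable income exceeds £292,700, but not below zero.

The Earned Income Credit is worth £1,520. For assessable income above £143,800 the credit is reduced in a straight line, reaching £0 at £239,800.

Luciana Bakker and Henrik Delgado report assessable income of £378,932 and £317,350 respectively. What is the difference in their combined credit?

Luciana (£378,932): Heating Assistance Credit: 22% of the £86,232 excess over £292,700 is £18,971.04 ≥ base, so the credit is £0. Earned Income Credit: £378,932 is at or above £239,800, so the credit is £0. total £0 + £0 = £0
Henrik (£317,350): Heating Assistance Credit: 22% of the £24,650 excess over £292,700 is £5,423; credit = £6,750 − £5,423 = £1,327. Earned Income Credit: £317,350 is at or above £239,800, so the credit is £0. total £1,327 + £0 = £1,327
Difference: |£0 − £1,327| = £1,327.

£1,327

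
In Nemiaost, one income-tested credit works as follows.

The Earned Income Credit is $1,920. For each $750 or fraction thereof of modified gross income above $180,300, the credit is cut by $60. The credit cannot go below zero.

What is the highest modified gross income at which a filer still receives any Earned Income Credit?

$203,550

After 31 increments the reduction is 31 × $60 = $1,860, leaving $60; one more increment wipes it out. Increment 31 ends at excess 31 × $750 = $23,250, so the highest qualifying income is $180,300 + $23,250 = $203,550.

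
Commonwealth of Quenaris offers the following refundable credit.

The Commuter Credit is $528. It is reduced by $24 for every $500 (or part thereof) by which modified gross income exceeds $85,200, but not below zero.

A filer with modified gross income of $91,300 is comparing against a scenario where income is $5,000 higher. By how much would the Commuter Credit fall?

$216

At $91,300 — income exceeds $85,200 by $6,100, which is 13 full-or-partial $500 increments; reduction = 13 × $24 = $312, leaving $216.
At $96,300 — income exceeds $85,200 by $11,100 → 23 increments × $24 = $552 ≥ base, so the credit is $0.
Lost: $216 − $0 = $216.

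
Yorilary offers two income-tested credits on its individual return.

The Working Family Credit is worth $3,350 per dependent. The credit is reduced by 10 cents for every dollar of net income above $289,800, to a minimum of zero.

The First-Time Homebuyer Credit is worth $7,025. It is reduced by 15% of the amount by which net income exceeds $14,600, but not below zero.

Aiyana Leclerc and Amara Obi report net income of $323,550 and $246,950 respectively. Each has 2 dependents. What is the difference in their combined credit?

$3,375

Aiyana ($323,550): Working Family Credit: base = 2 × $3,350 = $6,700. 10% of the $33,750 excess over $289,800 is $3,375; credit = $6,700 − $3,375 = $3,325. First-Time Homebuyer Credit: 15% of the $308,950 excess over $14,600 is $46,342.50 ≥ base, so the credit is $0. total $3,325 + $0 = $3,325
Amara ($246,950): Working Family Credit: base = 2 × $3,350 = $6,700. $246,950 is at or below the $289,800 threshold, so the full $6,700 applies. First-Time Homebuyer Credit: 15% of the $232,350 excess over $14,600 is $34,852.50 ≥ base, so the credit is $0. total $6,700 + $0 = $6,700
Difference: |$3,325 − $6,700| = $3,375.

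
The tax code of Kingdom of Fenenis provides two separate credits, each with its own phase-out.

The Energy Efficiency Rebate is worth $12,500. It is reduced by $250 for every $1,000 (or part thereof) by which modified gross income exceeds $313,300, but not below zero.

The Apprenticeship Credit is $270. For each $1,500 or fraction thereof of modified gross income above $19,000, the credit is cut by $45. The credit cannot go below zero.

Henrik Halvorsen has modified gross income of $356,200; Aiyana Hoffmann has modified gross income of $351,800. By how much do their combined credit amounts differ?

$1,000

Henrik ($356,200): Energy Efficiency Rebate: income exceeds $313,300 by $42,900, which is 43 full-or-partial $1,000 increments; reduction = 43 × $250 = $10,750, leaving $1,750. Apprenticeship Credit: income exceeds $19,000 by $337,200 → 225 increments × $45 = $10,125 ≥ base, so the credit is $0. total $1,750 + $0 = $1,750
Aiyana ($351,800): Energy Efficiency Rebate: income exceeds $313,300 by $38,500, which is 39 full-or-partial $1,000 increments; reduction = 39 × $250 = $9,750, leaving $2,750. Apprenticeship Credit: income exceeds $19,000 by $332,800 → 222 increments × $45 = $9,990 ≥ base, so the credit is $0. total $2,750 + $0 = $2,750
Difference: |$1,750 − $2,750| = $1,000.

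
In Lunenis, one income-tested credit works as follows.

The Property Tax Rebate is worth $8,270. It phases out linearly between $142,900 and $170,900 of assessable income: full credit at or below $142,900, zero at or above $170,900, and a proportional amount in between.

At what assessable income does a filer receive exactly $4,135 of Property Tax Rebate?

$4,135 is 4,135/8,270 of the full $8,270, so 4,135/8,270 of the $28,000 range has been used: income = $142,900 + $28,000 × 4,135/8,270 = $156,900.

$156,900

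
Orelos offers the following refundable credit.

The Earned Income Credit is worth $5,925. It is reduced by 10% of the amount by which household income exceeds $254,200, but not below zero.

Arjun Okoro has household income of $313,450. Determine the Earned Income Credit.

$0

Earned Income Credit: 10% of the $59,250 excess over $254,200 is $5,925 ≥ base, so the credit is $0.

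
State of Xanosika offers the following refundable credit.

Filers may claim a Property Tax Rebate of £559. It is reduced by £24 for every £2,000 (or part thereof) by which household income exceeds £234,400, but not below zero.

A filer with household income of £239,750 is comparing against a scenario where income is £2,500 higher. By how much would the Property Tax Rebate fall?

At £239,750 — income exceeds £234,400 by £5,350, which is 3 full-or-partial £2,000 increments; reduction = 3 × £24 = £72, leaving £487.
At £242,250 — income exceeds £234,400 by £7,850, which is 4 full-or-partial £2,000 increments; reduction = 4 × £24 = £96, leaving £463.
Lost: £487 − £463 = £24.

£24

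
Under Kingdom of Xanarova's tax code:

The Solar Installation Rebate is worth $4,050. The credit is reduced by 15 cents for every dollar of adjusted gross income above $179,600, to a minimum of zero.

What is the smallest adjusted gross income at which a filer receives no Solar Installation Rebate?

$206,600

The credit falls by 15% of each dollar above $179,600, so it reaches zero when the excess is $4,050 / 15% = $27,000: income = $179,600 + $27,000 = $206,600.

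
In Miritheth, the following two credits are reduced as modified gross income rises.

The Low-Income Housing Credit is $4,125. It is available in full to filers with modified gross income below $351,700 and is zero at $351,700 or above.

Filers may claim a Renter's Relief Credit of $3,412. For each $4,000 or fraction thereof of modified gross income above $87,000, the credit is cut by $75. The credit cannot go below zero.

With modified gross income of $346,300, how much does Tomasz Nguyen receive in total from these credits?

$4,125

Low-Income Housing Credit: $346,300 is below the $351,700 cutoff, so the full $4,125 applies.
Renter's Relief Credit: income exceeds $87,000 by $259,300 → 65 increments × $75 = $4,875 ≥ base, so the credit is $0.
Total: $4,125 + $0 = $4,125.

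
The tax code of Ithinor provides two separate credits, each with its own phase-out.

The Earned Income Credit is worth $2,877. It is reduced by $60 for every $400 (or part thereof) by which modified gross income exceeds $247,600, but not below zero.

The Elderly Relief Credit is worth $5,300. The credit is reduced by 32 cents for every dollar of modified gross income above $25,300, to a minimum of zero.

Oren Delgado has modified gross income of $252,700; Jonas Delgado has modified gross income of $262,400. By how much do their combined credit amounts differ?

$1,440

Oren ($252,700): Earned Income Credit: income exceeds $247,600 by $5,100, which is 13 full-or-partial $400 increments; reduction = 13 × $60 = $780, leaving $2,097. Elderly Relief Credit: 32% of the $227,400 excess over $25,300 is $72,768 ≥ base, so the credit is $0. total $2,097 + $0 = $2,097
Jonas ($262,400): Earned Income Credit: income exceeds $247,600 by $14,800, which is 37 full-or-partial $400 increments; reduction = 37 × $60 = $2,220, leaving $657. Elderly Relief Credit: 32% of the $237,100 excess over $25,300 is $75,872 ≥ base, so the credit is $0. total $657 + $0 = $657
Difference: |$2,097 − $657| = $1,440.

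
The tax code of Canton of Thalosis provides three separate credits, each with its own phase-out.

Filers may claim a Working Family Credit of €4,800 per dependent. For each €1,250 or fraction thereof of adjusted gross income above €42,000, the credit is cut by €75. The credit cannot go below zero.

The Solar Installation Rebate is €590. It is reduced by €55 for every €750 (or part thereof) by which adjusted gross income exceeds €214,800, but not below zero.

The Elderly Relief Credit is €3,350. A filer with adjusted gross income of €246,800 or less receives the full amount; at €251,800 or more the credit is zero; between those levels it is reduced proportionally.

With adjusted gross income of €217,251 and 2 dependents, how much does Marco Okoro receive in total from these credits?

€3,720

Working Family Credit: base = 2 × €4,800 = €9,600. income exceeds €42,000 by €175,251 → 141 increments × €75 = €10,575 ≥ base, so the credit is €0.
Solar Installation Rebate: income exceeds €214,800 by €2,451, which is 4 full-or-partial €750 increments; reduction = 4 × €55 = €220, leaving €370.
Elderly Relief Credit: €217,251 is at or below the €246,800 threshold, so the full €3,350 applies.
Total: €0 + €370 + €3,350 = €3,720.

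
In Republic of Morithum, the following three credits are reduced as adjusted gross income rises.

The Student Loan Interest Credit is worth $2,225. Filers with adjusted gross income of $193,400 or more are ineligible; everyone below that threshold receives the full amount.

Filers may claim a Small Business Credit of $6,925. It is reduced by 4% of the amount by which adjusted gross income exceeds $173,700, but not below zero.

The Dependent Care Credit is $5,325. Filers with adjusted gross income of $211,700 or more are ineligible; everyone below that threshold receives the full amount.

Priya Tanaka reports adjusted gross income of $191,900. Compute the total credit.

$13,747

Student Loan Interest Credit: $191,900 is below the $193,400 cutoff, so the full $2,225 applies.
Small Business Credit: 4% of the $18,200 excess over $173,700 is $728; credit = $6,925 − $728 = $6,197.
Dependent Care Credit: $191,900 is below the $211,700 cutoff, so the full $5,325 applies.
Total: $2,225 + $6,197 + $5,325 = $13,747.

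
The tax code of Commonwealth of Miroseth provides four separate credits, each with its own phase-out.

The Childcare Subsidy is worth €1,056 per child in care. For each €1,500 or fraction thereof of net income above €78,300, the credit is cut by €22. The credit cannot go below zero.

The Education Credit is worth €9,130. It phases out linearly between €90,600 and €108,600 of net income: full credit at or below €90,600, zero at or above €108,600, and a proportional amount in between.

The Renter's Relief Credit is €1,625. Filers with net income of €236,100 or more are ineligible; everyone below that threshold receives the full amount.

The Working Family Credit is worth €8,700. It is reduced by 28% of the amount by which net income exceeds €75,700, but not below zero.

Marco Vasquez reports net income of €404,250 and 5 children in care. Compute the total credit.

Childcare Subsidy: base = 5 × €1,056 = €5,280. income exceeds €78,300 by €325,950, which is 218 full-or-partial €1,500 increments; reduction = 218 × €22 = €4,796, leaving €484.
Education Credit: €404,250 is at or above €108,600, so the credit is €0.
Renter's Relief Credit: €404,250 meets or exceeds the €236,100 cutoff, so the credit is €0.
Working Family Credit: 28% of the €328,550 excess over €75,700 is €91,994 ≥ base, so the credit is €0.
Total: €484 + €0 + €0 + €0 = €484.

€484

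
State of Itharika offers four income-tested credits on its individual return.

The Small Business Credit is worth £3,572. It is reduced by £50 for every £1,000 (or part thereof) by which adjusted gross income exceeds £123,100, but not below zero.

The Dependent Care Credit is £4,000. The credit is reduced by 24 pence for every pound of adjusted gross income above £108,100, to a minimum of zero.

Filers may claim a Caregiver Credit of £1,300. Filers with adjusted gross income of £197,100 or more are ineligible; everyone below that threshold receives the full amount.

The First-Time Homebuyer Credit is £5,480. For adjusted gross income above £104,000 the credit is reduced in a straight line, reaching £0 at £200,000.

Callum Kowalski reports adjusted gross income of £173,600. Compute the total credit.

Small Business Credit: income exceeds £123,100 by £50,500, which is 51 full-or-partial £1,000 increments; reduction = 51 × £50 = £2,550, leaving £1,022.
Dependent Care Credit: 24% of the £65,500 excess over £108,100 is £15,720 ≥ base, so the credit is £0.
Caregiver Credit: £173,600 is below the £197,100 cutoff, so the full £1,300 applies.
First-Time Homebuyer Credit: £173,600 is £69,600 into a £96,000 phase-out range, leaving 26,400/96,000 of the credit: £5,480 × 26,400/96,000 = £1,507.
Total: £1,022 + £0 + £1,300 + £1,507 = £3,829.

£3,829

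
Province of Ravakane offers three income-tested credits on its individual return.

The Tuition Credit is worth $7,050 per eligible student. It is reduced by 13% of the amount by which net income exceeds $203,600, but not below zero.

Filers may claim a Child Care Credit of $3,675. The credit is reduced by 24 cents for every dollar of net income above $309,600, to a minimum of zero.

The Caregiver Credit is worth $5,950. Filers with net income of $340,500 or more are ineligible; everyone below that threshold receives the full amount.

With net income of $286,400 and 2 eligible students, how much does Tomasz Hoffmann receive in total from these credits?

$12,961

Tuition Credit: base = 2 × $7,050 = $14,100. 13% of the $82,800 excess over $203,600 is $10,764; credit = $14,100 − $10,764 = $3,336.
Child Care Credit: $286,400 is at or below the $309,600 threshold, so the full $3,675 applies.
Caregiver Credit: $286,400 is below the $340,500 cutoff, so the full $5,950 applies.
Total: $3,336 + $3,675 + $5,950 = $12,961.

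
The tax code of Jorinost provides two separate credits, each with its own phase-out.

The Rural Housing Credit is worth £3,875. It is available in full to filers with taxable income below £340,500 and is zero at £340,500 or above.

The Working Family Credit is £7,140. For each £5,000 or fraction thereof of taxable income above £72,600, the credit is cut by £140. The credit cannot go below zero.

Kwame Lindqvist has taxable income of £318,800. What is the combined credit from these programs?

Rural Housing Credit: £318,800 is below the £340,500 cutoff, so the full £3,875 applies.
Working Family Credit: income exceeds £72,600 by £246,200, which is 50 full-or-partial £5,000 increments; reduction = 50 × £140 = £7,000, leaving £140.
Total: £3,875 + £140 = £4,015.

£4,015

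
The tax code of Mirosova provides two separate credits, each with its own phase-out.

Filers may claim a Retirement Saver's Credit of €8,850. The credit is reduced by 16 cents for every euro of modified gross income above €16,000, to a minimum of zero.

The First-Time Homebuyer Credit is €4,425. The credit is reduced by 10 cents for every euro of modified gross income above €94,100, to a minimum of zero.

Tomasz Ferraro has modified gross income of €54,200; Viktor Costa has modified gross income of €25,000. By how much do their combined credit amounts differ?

Tomasz (€54,200): Retirement Saver's Credit: 16% of the €38,200 excess over €16,000 is €6,112; credit = €8,850 − €6,112 = €2,738. First-Time Homebuyer Credit: €54,200 is at or below the €94,100 threshold, so the full €4,425 applies. total €2,738 + €4,425 = €7,163
Viktor (€25,000): Retirement Saver's Credit: 16% of the €9,000 excess over €16,000 is €1,440; credit = €8,850 − €1,440 = €7,410. First-Time Homebuyer Credit: €25,000 is at or below the €94,100 threshold, so the full €4,425 applies. total €7,410 + €4,425 = €11,835
Difference: |€7,163 − €11,835| = €4,672.

€4,672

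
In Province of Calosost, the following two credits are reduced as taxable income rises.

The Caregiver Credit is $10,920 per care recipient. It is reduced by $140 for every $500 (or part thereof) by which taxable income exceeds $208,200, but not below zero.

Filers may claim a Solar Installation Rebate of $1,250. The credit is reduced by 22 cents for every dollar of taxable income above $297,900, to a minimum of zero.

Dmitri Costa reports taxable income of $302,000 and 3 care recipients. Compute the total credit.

Caregiver Credit: base = 3 × $10,920 = $32,760. income exceeds $208,200 by $93,800, which is 188 full-or-partial $500 increments; reduction = 188 × $140 = $26,320, leaving $6,440.
Solar Installation Rebate: 22% of the $4,100 excess over $297,900 is $902; credit = $1,250 − $902 = $348.
Total: $6,440 + $348 = $6,788.

$6,788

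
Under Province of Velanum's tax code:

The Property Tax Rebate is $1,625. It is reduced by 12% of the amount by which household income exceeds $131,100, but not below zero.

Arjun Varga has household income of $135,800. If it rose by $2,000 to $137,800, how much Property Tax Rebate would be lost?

$240

At $135,800 — 12% of the $4,700 excess over $131,100 is $564; credit = $1,625 − $564 = $1,061.
At $137,800 — 12% of the $6,700 excess over $131,100 is $804; credit = $1,625 − $804 = $821.
Lost: $1,061 − $821 = $240.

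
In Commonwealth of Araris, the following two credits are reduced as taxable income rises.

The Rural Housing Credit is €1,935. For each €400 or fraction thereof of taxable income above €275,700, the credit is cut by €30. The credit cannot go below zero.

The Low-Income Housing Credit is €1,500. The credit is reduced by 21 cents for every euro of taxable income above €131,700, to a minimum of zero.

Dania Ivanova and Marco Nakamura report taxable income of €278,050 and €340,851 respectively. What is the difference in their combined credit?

€1,755

Dania (€278,050): Rural Housing Credit: income exceeds €275,700 by €2,350, which is 6 full-or-partial €400 increments; reduction = 6 × €30 = €180, leaving €1,755. Low-Income Housing Credit: 21% of the €146,350 excess over €131,700 is €30,733.50 ≥ base, so the credit is €0. total €1,755 + €0 = €1,755
Marco (€340,851): Rural Housing Credit: income exceeds €275,700 by €65,151 → 163 increments × €30 = €4,890 ≥ base, so the credit is €0. Low-Income Housing Credit: 21% of the €209,151 excess over €131,700 is €43,921.71 ≥ base, so the credit is €0. total €0 + €0 = €0
Difference: |€1,755 − €0| = €1,755.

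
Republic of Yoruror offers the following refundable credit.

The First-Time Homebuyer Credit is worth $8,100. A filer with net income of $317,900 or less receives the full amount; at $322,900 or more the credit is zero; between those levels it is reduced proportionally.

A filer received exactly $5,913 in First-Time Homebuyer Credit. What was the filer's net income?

$5,913 is 5,913/8,100 of the full $8,100, so 2,187/8,100 of the $5,000 range has been used: income = $317,900 + $5,000 × 2,187/8,100 = $319,250.

$319,250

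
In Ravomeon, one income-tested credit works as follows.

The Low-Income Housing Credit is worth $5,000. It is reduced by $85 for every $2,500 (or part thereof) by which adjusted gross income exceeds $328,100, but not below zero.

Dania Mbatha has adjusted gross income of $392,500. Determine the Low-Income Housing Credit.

$2,790

Low-Income Housing Credit: income exceeds $328,100 by $64,400, which is 26 full-or-partial $2,500 increments; reduction = 26 × $85 = $2,210, leaving $2,790.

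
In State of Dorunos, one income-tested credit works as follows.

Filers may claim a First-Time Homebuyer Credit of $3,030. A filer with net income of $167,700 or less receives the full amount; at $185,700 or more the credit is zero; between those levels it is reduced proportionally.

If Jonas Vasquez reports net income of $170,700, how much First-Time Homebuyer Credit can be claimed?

First-Time Homebuyer Credit: $170,700 is $3,000 into a $18,000 phase-out range, leaving 15,000/18,000 of the credit: $3,030 × 15,000/18,000 = $2,525.

$2,525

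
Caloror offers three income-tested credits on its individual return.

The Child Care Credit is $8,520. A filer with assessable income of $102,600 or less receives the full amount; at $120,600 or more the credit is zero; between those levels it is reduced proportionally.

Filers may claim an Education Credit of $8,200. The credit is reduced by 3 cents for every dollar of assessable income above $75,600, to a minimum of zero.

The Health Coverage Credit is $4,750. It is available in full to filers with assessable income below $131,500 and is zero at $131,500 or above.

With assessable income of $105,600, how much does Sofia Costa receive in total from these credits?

$19,150

Child Care Credit: $105,600 is $3,000 into a $18,000 phase-out range, leaving 15,000/18,000 of the credit: $8,520 × 15,000/18,000 = $7,100.
Education Credit: 3% of the $30,000 excess over $75,600 is $900; credit = $8,200 − $900 = $7,300.
Health Coverage Credit: $105,600 is below the $131,500 cutoff, so the full $4,750 applies.
Total: $7,100 + $7,300 + $4,750 = $19,150.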